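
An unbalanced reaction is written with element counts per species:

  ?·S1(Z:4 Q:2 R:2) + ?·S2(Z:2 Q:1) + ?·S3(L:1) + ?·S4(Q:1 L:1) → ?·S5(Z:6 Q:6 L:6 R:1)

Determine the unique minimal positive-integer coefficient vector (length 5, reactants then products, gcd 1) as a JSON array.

Z: 1·4+4·2+6·0+6·0 = 12 | 2·6 = 12
Q: 1·2+4·1+6·0+6·1 = 12 | 2·6 = 12
L: 1·0+4·0+6·1+6·1 = 12 | 2·6 = 12
R: 1·2+4·0+6·0+6·0 = 2 | 2·1 = 2
gcd(1,4,6,6,2) = 1

Coefficients: [1, 4, 6, 6, 2]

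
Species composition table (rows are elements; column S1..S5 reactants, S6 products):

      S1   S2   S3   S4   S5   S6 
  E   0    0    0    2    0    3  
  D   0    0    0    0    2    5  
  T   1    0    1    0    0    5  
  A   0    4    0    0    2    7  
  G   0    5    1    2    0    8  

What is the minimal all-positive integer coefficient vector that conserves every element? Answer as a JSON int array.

E: 5·0+1·0+5·0+3·2+5·0 = 6 | 2·3 = 6
D: 5·0+1·0+5·0+3·0+5·2 = 10 | 2·5 = 10
T: 5·1+1·0+5·1+3·0+5·0 = 10 | 2·5 = 10
A: 5·0+1·4+5·0+3·0+5·2 = 14 | 2·7 = 14
G: 5·0+1·5+5·1+3·2+5·0 = 16 | 2·8 = 16
gcd(5,1,5,3,5,2) = 1

Coefficients: [5, 1, 5, 3, 5, 2]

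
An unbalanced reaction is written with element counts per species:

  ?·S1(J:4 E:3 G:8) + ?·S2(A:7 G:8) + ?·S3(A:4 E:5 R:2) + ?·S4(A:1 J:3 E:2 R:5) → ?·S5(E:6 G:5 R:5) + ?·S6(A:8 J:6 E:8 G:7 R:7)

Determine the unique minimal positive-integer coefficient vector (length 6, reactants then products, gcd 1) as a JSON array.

A: 3·0+2·7+5·4+6·1 = 40 | 1·0+5·8 = 40
J: 3·4+2·0+5·0+6·3 = 30 | 1·0+5·6 = 30
E: 3·3+2·0+5·5+6·2 = 46 | 1·6+5·8 = 46
G: 3·8+2·8+5·0+6·0 = 40 | 1·5+5·7 = 40
R: 3·0+2·0+5·2+6·5 = 40 | 1·5+5·7 = 40
gcd(3,2,5,6,1,5) = 1

Coefficients: [3, 2, 5, 6, 1, 5]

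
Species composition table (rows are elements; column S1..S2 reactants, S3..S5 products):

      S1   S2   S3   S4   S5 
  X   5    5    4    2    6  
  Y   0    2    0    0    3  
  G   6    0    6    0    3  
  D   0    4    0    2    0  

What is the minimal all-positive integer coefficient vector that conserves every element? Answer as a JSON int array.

Coefficients: [5, 3, 4, 6, 2]

X: 5·5+3·5 = 40 | 4·4+6·2+2·6 = 40
Y: 5·0+3·2 = 6 | 4·0+6·0+2·3 = 6
G: 5·6+3·0 = 30 | 4·6+6·0+2·3 = 30
D: 5·0+3·4 = 12 | 4·0+6·2+2·0 = 12
gcd(5,3,4,6,2) = 1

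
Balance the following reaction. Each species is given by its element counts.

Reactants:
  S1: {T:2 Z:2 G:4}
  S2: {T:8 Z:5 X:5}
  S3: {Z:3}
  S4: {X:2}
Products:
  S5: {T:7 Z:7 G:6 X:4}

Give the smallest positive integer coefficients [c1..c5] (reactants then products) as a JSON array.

T: 6·2+2·8+2·0+3·0 = 28 | 4·7 = 28
Z: 6·2+2·5+2·3+3·0 = 28 | 4·7 = 28
G: 6·4+2·0+2·0+3·0 = 24 | 4·6 = 24
X: 6·0+2·5+2·0+3·2 = 16 | 4·4 = 16
gcd(6,2,2,3,4) = 1

Coefficients: [6, 2, 2, 3, 4]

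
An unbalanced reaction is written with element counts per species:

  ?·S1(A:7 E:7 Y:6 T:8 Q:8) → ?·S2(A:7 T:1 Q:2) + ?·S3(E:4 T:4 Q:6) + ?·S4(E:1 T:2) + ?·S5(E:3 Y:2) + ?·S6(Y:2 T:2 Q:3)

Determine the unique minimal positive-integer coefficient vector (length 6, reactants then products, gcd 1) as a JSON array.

A: 4·7 = 28 | 4·7+1·0+6·0+6·0+6·0 = 28
E: 4·7 = 28 | 4·0+1·4+6·1+6·3+6·0 = 28
Y: 4·6 = 24 | 4·0+1·0+6·0+6·2+6·2 = 24
T: 4·8 = 32 | 4·1+1·4+6·2+6·0+6·2 = 32
Q: 4·8 = 32 | 4·2+1·6+6·0+6·0+6·3 = 32
gcd(4,4,1,6,6,6) = 1

Coefficients: [4, 4, 1, 6, 6, 6]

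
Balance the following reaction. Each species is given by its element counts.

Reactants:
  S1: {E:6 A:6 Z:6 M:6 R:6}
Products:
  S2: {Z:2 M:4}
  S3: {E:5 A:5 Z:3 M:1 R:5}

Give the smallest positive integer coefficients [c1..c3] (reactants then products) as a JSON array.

Coefficients: [5, 6, 6]

E: 5·6 = 30 | 6·0+6·5 = 30
A: 5·6 = 30 | 6·0+6·5 = 30
Z: 5·6 = 30 | 6·2+6·3 = 30
M: 5·6 = 30 | 6·4+6·1 = 30
R: 5·6 = 30 | 6·0+6·5 = 30
gcd(5,6,6) = 1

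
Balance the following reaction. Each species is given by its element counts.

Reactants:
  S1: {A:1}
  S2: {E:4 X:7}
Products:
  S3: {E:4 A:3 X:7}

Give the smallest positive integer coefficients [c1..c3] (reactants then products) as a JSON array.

Coefficients: [3, 1, 1]

E: 3·0+1·4 = 4 | 1·4 = 4
A: 3·1+1·0 = 3 | 1·3 = 3
X: 3·0+1·7 = 7 | 1·7 = 7
gcd(3,1,1) = 1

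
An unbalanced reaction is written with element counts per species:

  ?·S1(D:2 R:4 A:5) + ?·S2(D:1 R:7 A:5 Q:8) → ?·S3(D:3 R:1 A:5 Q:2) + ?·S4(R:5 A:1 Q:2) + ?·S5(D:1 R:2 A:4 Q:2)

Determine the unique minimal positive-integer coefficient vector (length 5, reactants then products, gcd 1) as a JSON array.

Coefficients: [4, 3, 2, 5, 5]

D: 4·2+3·1 = 11 | 2·3+5·0+5·1 = 11
R: 4·4+3·7 = 37 | 2·1+5·5+5·2 = 37
A: 4·5+3·5 = 35 | 2·5+5·1+5·4 = 35
Q: 4·0+3·8 = 24 | 2·2+5·2+5·2 = 24
gcd(4,3,2,5,5) = 1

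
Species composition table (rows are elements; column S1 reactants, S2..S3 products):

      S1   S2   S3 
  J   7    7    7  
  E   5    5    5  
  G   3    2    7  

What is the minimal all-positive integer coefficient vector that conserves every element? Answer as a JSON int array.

J: 5·7 = 35 | 4·7+1·7 = 35
E: 5·5 = 25 | 4·5+1·5 = 25
G: 5·3 = 15 | 4·2+1·7 = 15
gcd(5,4,1) = 1

Coefficients: [5, 4, 1]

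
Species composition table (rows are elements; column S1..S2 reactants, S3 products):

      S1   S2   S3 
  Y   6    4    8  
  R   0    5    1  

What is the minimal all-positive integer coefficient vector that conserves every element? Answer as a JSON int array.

Coefficients: [6, 1, 5]

Y: 6·6+1·4 = 40 | 5·8 = 40
R: 6·0+1·5 = 5 | 5·1 = 5
gcd(6,1,5) = 1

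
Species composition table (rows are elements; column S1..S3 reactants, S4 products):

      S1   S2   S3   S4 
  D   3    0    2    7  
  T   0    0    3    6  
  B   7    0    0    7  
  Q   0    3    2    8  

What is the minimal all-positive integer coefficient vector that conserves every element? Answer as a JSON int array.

D: 3·3+4·0+6·2 = 21 | 3·7 = 21
T: 3·0+4·0+6·3 = 18 | 3·6 = 18
B: 3·7+4·0+6·0 = 21 | 3·7 = 21
Q: 3·0+4·3+6·2 = 24 | 3·8 = 24
gcd(3,4,6,3) = 1

Coefficients: [3, 4, 6, 3]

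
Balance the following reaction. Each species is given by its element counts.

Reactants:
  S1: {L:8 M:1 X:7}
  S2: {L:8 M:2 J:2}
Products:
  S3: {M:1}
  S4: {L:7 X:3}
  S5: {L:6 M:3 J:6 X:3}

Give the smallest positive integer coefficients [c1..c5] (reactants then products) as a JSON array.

L: 3·8+3·8 = 48 | 6·0+6·7+1·6 = 48
M: 3·1+3·2 = 9 | 6·1+6·0+1·3 = 9
J: 3·0+3·2 = 6 | 6·0+6·0+1·6 = 6
X: 3·7+3·0 = 21 | 6·0+6·3+1·3 = 21
gcd(3,3,6,6,1) = 1

Coefficients: [3, 3, 6, 6, 1]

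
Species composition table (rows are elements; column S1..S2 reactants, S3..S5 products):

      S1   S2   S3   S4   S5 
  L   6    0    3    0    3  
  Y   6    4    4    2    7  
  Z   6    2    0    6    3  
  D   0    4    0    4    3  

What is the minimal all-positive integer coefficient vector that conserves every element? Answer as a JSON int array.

Coefficients: [3, 6, 2, 3, 4]

L: 3·6+6·0 = 18 | 2·3+3·0+4·3 = 18
Y: 3·6+6·4 = 42 | 2·4+3·2+4·7 = 42
Z: 3·6+6·2 = 30 | 2·0+3·6+4·3 = 30
D: 3·0+6·4 = 24 | 2·0+3·4+4·3 = 24
gcd(3,6,2,3,4) = 1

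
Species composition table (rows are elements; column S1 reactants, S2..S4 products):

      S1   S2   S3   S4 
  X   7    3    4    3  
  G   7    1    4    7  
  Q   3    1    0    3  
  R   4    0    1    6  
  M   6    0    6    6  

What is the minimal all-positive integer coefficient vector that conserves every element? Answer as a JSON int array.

Coefficients: [5, 6, 2, 3]

X: 5·7 = 35 | 6·3+2·4+3·3 = 35
G: 5·7 = 35 | 6·1+2·4+3·7 = 35
Q: 5·3 = 15 | 6·1+2·0+3·3 = 15
R: 5·4 = 20 | 6·0+2·1+3·6 = 20
M: 5·6 = 30 | 6·0+2·6+3·6 = 30
gcd(5,6,2,3) = 1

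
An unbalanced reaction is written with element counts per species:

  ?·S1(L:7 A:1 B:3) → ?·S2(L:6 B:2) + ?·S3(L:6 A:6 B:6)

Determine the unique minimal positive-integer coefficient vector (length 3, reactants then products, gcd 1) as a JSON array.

L: 6·7 = 42 | 6·6+1·6 = 42
A: 6·1 = 6 | 6·0+1·6 = 6
B: 6·3 = 18 | 6·2+1·6 = 18
gcd(6,6,1) = 1

Coefficients: [6, 6, 1]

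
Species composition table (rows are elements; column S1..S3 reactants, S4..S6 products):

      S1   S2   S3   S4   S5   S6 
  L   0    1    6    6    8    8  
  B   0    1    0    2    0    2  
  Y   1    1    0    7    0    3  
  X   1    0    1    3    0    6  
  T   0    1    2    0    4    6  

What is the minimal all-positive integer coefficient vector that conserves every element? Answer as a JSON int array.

Coefficients: [6, 4, 3, 1, 1, 1]

L: 6·0+4·1+3·6 = 22 | 1·6+1·8+1·8 = 22
B: 6·0+4·1+3·0 = 4 | 1·2+1·0+1·2 = 4
Y: 6·1+4·1+3·0 = 10 | 1·7+1·0+1·3 = 10
X: 6·1+4·0+3·1 = 9 | 1·3+1·0+1·6 = 9
T: 6·0+4·1+3·2 = 10 | 1·0+1·4+1·6 = 10
gcd(6,4,3,1,1,1) = 1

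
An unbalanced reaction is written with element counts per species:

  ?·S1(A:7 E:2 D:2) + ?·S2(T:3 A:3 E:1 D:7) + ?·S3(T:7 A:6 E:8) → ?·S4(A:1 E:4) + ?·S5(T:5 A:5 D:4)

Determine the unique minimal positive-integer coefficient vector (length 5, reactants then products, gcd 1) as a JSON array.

Coefficients: [1, 2, 2, 5, 4]

T: 1·0+2·3+2·7 = 20 | 5·0+4·5 = 20
A: 1·7+2·3+2·6 = 25 | 5·1+4·5 = 25
E: 1·2+2·1+2·8 = 20 | 5·4+4·0 = 20
D: 1·2+2·7+2·0 = 16 | 5·0+4·4 = 16
gcd(1,2,2,5,4) = 1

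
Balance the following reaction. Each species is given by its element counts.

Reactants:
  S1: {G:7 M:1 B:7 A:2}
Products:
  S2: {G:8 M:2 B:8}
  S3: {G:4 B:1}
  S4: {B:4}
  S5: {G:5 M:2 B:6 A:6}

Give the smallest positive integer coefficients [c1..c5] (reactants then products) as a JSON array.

Coefficients: [6, 1, 6, 4, 2]

G: 6·7 = 42 | 1·8+6·4+4·0+2·5 = 42
M: 6·1 = 6 | 1·2+6·0+4·0+2·2 = 6
B: 6·7 = 42 | 1·8+6·1+4·4+2·6 = 42
A: 6·2 = 12 | 1·0+6·0+4·0+2·6 = 12
gcd(6,1,6,4,2) = 1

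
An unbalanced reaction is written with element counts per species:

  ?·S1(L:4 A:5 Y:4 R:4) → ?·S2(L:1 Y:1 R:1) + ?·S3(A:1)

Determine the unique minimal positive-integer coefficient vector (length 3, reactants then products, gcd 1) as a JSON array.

L: 1·4 = 4 | 4·1+5·0 = 4
A: 1·5 = 5 | 4·0+5·1 = 5
Y: 1·4 = 4 | 4·1+5·0 = 4
R: 1·4 = 4 | 4·1+5·0 = 4
gcd(1,4,5) = 1

Coefficients: [1, 4, 5]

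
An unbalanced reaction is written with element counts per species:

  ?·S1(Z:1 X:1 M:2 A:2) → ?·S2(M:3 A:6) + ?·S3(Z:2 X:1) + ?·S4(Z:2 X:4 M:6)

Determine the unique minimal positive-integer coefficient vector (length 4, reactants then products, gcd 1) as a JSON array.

Coefficients: [6, 2, 2, 1]

Z: 6·1 = 6 | 2·0+2·2+1·2 = 6
X: 6·1 = 6 | 2·0+2·1+1·4 = 6
M: 6·2 = 12 | 2·3+2·0+1·6 = 12
A: 6·2 = 12 | 2·6+2·0+1·0 = 12
gcd(6,2,2,1) = 1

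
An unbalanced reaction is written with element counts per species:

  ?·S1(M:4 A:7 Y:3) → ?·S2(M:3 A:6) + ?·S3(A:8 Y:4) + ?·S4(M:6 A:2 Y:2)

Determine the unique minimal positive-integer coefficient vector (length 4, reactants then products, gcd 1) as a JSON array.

M: 6·4 = 24 | 2·3+3·0+3·6 = 24
A: 6·7 = 42 | 2·6+3·8+3·2 = 42
Y: 6·3 = 18 | 2·0+3·4+3·2 = 18
gcd(6,2,3,3) = 1

Coefficients: [6, 2, 3, 3]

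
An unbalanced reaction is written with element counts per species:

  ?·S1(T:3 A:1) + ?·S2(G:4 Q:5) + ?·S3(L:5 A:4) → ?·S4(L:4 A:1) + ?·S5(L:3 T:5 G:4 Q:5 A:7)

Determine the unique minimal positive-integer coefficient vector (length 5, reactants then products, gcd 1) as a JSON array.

L: 5·0+3·0+5·5 = 25 | 4·4+3·3 = 25
T: 5·3+3·0+5·0 = 15 | 4·0+3·5 = 15
G: 5·0+3·4+5·0 = 12 | 4·0+3·4 = 12
Q: 5·0+3·5+5·0 = 15 | 4·0+3·5 = 15
A: 5·1+3·0+5·4 = 25 | 4·1+3·7 = 25
gcd(5,3,5,4,3) = 1

Coefficients: [5, 3, 5, 4, 3]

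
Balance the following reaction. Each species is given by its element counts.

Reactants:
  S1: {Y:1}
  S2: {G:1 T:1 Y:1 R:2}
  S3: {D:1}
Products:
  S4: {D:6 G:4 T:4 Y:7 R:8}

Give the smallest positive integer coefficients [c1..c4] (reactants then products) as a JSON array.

Coefficients: [3, 4, 6, 1]

D: 3·0+4·0+6·1 = 6 | 1·6 = 6
G: 3·0+4·1+6·0 = 4 | 1·4 = 4
T: 3·0+4·1+6·0 = 4 | 1·4 = 4
Y: 3·1+4·1+6·0 = 7 | 1·7 = 7
R: 3·0+4·2+6·0 = 8 | 1·8 = 8
gcd(3,4,6,1) = 1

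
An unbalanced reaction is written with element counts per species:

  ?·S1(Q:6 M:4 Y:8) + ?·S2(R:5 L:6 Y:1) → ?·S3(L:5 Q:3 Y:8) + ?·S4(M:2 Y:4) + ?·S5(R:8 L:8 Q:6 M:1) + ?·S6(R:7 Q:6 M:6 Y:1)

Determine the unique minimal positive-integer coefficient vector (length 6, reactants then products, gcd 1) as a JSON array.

R: 6·0+6·5 = 30 | 4·0+5·0+2·8+2·7 = 30
L: 6·0+6·6 = 36 | 4·5+5·0+2·8+2·0 = 36
Q: 6·6+6·0 = 36 | 4·3+5·0+2·6+2·6 = 36
M: 6·4+6·0 = 24 | 4·0+5·2+2·1+2·6 = 24
Y: 6·8+6·1 = 54 | 4·8+5·4+2·0+2·1 = 54
gcd(6,6,4,5,2,2) = 1

Coefficients: [6, 6, 4, 5, 2, 2]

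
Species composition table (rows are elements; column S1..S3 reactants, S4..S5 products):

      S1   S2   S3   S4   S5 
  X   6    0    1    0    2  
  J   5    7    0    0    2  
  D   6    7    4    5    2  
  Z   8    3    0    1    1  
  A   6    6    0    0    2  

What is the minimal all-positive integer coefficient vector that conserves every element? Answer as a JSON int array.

X: 1·6+1·0+6·1 = 12 | 5·0+6·2 = 12
J: 1·5+1·7+6·0 = 12 | 5·0+6·2 = 12
D: 1·6+1·7+6·4 = 37 | 5·5+6·2 = 37
Z: 1·8+1·3+6·0 = 11 | 5·1+6·1 = 11
A: 1·6+1·6+6·0 = 12 | 5·0+6·2 = 12
gcd(1,1,6,5,6) = 1

Coefficients: [1, 1, 6, 5, 6]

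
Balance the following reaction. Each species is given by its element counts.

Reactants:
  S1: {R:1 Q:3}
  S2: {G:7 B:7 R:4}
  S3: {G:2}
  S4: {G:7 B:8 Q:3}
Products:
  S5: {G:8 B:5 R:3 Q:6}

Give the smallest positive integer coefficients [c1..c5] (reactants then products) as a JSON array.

G: 5·0+1·7+5·2+1·7 = 24 | 3·8 = 24
B: 5·0+1·7+5·0+1·8 = 15 | 3·5 = 15
R: 5·1+1·4+5·0+1·0 = 9 | 3·3 = 9
Q: 5·3+1·0+5·0+1·3 = 18 | 3·6 = 18
gcd(5,1,5,1,3) = 1

Coefficients: [5, 1, 5, 1, 3]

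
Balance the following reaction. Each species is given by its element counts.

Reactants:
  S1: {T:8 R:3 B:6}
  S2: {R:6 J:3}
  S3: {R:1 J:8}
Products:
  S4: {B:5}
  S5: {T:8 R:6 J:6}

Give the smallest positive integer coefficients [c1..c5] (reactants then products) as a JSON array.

Coefficients: [5, 2, 3, 6, 5]

T: 5·8+2·0+3·0 = 40 | 6·0+5·8 = 40
R: 5·3+2·6+3·1 = 30 | 6·0+5·6 = 30
J: 5·0+2·3+3·8 = 30 | 6·0+5·6 = 30
B: 5·6+2·0+3·0 = 30 | 6·5+5·0 = 30
gcd(5,2,3,6,5) = 1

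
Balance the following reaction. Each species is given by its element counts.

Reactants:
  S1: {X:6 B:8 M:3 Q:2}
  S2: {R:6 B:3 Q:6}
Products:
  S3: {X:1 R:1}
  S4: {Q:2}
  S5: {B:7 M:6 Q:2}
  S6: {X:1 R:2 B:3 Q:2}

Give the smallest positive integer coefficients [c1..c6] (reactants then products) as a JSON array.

Coefficients: [2, 3, 6, 4, 1, 6]

X: 2·6+3·0 = 12 | 6·1+4·0+1·0+6·1 = 12
R: 2·0+3·6 = 18 | 6·1+4·0+1·0+6·2 = 18
B: 2·8+3·3 = 25 | 6·0+4·0+1·7+6·3 = 25
M: 2·3+3·0 = 6 | 6·0+4·0+1·6+6·0 = 6
Q: 2·2+3·6 = 22 | 6·0+4·2+1·2+6·2 = 22
gcd(2,3,6,4,1,6) = 1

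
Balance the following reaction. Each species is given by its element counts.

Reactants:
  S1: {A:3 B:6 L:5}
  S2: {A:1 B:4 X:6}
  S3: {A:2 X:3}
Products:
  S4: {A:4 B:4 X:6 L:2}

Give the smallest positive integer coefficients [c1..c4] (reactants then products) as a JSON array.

Coefficients: [2, 2, 6, 5]

A: 2·3+2·1+6·2 = 20 | 5·4 = 20
B: 2·6+2·4+6·0 = 20 | 5·4 = 20
X: 2·0+2·6+6·3 = 30 | 5·6 = 30
L: 2·5+2·0+6·0 = 10 | 5·2 = 10
gcd(2,2,6,5) = 1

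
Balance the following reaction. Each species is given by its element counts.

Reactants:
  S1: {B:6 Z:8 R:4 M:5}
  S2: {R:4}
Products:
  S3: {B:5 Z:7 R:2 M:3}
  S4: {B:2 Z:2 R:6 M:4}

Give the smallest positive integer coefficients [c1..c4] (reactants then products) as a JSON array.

B: 4·6+1·0 = 24 | 4·5+2·2 = 24
Z: 4·8+1·0 = 32 | 4·7+2·2 = 32
R: 4·4+1·4 = 20 | 4·2+2·6 = 20
M: 4·5+1·0 = 20 | 4·3+2·4 = 20
gcd(4,1,4,2) = 1

Coefficients: [4, 1, 4, 2]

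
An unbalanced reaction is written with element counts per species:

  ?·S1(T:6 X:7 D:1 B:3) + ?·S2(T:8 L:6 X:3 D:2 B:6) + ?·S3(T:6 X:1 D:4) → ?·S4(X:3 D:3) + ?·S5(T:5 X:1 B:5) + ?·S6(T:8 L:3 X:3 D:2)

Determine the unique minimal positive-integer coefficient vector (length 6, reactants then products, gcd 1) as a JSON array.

T: 4·6+3·8+5·6 = 78 | 6·0+6·5+6·8 = 78
L: 4·0+3·6+5·0 = 18 | 6·0+6·0+6·3 = 18
X: 4·7+3·3+5·1 = 42 | 6·3+6·1+6·3 = 42
D: 4·1+3·2+5·4 = 30 | 6·3+6·0+6·2 = 30
B: 4·3+3·6+5·0 = 30 | 6·0+6·5+6·0 = 30
gcd(4,3,5,6,6,6) = 1

Coefficients: [4, 3, 5, 6, 6, 6]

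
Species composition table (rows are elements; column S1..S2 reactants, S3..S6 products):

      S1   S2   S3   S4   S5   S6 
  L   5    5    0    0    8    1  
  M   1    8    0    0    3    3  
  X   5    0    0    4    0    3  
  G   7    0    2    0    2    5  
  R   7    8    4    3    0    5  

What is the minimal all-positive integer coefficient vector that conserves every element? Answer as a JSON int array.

L: 5·5+2·5 = 35 | 6·0+4·0+4·8+3·1 = 35
M: 5·1+2·8 = 21 | 6·0+4·0+4·3+3·3 = 21
X: 5·5+2·0 = 25 | 6·0+4·4+4·0+3·3 = 25
G: 5·7+2·0 = 35 | 6·2+4·0+4·2+3·5 = 35
R: 5·7+2·8 = 51 | 6·4+4·3+4·0+3·5 = 51
gcd(5,2,6,4,4,3) = 1

Coefficients: [5, 2, 6, 4, 4, 3]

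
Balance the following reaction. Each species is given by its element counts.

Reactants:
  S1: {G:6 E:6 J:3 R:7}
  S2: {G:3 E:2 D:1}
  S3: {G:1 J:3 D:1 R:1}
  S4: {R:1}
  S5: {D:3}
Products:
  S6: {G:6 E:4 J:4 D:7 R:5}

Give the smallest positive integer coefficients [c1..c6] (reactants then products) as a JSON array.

Coefficients: [1, 3, 3, 5, 5, 3]

G: 1·6+3·3+3·1+5·0+5·0 = 18 | 3·6 = 18
E: 1·6+3·2+3·0+5·0+5·0 = 12 | 3·4 = 12
J: 1·3+3·0+3·3+5·0+5·0 = 12 | 3·4 = 12
D: 1·0+3·1+3·1+5·0+5·3 = 21 | 3·7 = 21
R: 1·7+3·0+3·1+5·1+5·0 = 15 | 3·5 = 15
gcd(1,3,3,5,5,3) = 1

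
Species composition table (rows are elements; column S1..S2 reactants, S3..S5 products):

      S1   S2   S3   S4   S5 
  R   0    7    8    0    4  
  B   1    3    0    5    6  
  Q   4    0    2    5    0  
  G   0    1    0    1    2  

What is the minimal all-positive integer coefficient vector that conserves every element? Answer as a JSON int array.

Coefficients: [4, 4, 3, 2, 1]

R: 4·0+4·7 = 28 | 3·8+2·0+1·4 = 28
B: 4·1+4·3 = 16 | 3·0+2·5+1·6 = 16
Q: 4·4+4·0 = 16 | 3·2+2·5+1·0 = 16
G: 4·0+4·1 = 4 | 3·0+2·1+1·2 = 4
gcd(4,4,3,2,1) = 1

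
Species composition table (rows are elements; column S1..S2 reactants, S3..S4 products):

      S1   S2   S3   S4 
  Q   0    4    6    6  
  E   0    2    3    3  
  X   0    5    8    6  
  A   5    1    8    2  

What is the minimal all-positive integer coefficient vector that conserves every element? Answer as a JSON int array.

Q: 4·0+6·4 = 24 | 3·6+1·6 = 24
E: 4·0+6·2 = 12 | 3·3+1·3 = 12
X: 4·0+6·5 = 30 | 3·8+1·6 = 30
A: 4·5+6·1 = 26 | 3·8+1·2 = 26
gcd(4,6,3,1) = 1

Coefficients: [4, 6, 3, 1]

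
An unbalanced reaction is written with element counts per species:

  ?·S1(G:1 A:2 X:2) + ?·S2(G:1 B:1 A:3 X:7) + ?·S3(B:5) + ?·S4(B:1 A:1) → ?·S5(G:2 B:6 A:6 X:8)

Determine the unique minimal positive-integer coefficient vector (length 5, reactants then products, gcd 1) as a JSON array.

Coefficients: [6, 4, 4, 6, 5]

G: 6·1+4·1+4·0+6·0 = 10 | 5·2 = 10
B: 6·0+4·1+4·5+6·1 = 30 | 5·6 = 30
A: 6·2+4·3+4·0+6·1 = 30 | 5·6 = 30
X: 6·2+4·7+4·0+6·0 = 40 | 5·8 = 40
gcd(6,4,4,6,5) = 1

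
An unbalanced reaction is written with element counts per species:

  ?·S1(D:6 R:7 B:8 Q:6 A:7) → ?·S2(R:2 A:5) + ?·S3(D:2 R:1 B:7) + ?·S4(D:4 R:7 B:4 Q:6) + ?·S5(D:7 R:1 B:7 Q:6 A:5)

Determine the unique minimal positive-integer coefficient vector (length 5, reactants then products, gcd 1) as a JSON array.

Coefficients: [5, 5, 2, 3, 2]

D: 5·6 = 30 | 5·0+2·2+3·4+2·7 = 30
R: 5·7 = 35 | 5·2+2·1+3·7+2·1 = 35
B: 5·8 = 40 | 5·0+2·7+3·4+2·7 = 40
Q: 5·6 = 30 | 5·0+2·0+3·6+2·6 = 30
A: 5·7 = 35 | 5·5+2·0+3·0+2·5 = 35
gcd(5,5,2,3,2) = 1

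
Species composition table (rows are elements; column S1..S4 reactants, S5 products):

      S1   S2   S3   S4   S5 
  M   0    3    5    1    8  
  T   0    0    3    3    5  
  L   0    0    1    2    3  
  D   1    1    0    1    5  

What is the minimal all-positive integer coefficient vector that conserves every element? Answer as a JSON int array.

M: 6·0+5·3+1·5+4·1 = 24 | 3·8 = 24
T: 6·0+5·0+1·3+4·3 = 15 | 3·5 = 15
L: 6·0+5·0+1·1+4·2 = 9 | 3·3 = 9
D: 6·1+5·1+1·0+4·1 = 15 | 3·5 = 15
gcd(6,5,1,4,3) = 1

Coefficients: [6, 5, 1, 4, 3]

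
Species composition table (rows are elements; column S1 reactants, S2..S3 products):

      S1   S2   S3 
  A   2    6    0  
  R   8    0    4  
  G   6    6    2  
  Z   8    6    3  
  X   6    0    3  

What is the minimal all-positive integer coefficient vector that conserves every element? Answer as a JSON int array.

A: 3·2 = 6 | 1·6+6·0 = 6
R: 3·8 = 24 | 1·0+6·4 = 24
G: 3·6 = 18 | 1·6+6·2 = 18
Z: 3·8 = 24 | 1·6+6·3 = 24
X: 3·6 = 18 | 1·0+6·3 = 18
gcd(3,1,6) = 1

Coefficients: [3, 1, 6]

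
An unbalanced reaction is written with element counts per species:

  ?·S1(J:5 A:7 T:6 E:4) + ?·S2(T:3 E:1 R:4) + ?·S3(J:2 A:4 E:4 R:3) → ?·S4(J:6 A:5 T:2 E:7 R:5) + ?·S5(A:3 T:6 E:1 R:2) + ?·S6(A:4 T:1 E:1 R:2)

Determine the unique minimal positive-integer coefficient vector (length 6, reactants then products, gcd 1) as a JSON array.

Coefficients: [4, 6, 5, 5, 5, 2]

J: 4·5+6·0+5·2 = 30 | 5·6+5·0+2·0 = 30
A: 4·7+6·0+5·4 = 48 | 5·5+5·3+2·4 = 48
T: 4·6+6·3+5·0 = 42 | 5·2+5·6+2·1 = 42
E: 4·4+6·1+5·4 = 42 | 5·7+5·1+2·1 = 42
R: 4·0+6·4+5·3 = 39 | 5·5+5·2+2·2 = 39
gcd(4,6,5,5,5,2) = 1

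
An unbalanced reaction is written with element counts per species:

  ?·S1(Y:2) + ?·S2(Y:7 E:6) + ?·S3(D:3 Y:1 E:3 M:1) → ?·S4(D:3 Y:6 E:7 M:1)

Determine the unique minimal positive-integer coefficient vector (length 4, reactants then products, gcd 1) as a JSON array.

Coefficients: [1, 4, 6, 6]

D: 1·0+4·0+6·3 = 18 | 6·3 = 18
Y: 1·2+4·7+6·1 = 36 | 6·6 = 36
E: 1·0+4·6+6·3 = 42 | 6·7 = 42
M: 1·0+4·0+6·1 = 6 | 6·1 = 6
gcd(1,4,6,6) = 1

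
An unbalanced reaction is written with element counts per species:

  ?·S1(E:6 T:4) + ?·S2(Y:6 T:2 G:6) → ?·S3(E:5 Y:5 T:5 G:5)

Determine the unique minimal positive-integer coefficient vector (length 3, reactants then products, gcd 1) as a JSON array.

Coefficients: [5, 5, 6]

E: 5·6+5·0 = 30 | 6·5 = 30
Y: 5·0+5·6 = 30 | 6·5 = 30
T: 5·4+5·2 = 30 | 6·5 = 30
G: 5·0+5·6 = 30 | 6·5 = 30
gcd(5,5,6) = 1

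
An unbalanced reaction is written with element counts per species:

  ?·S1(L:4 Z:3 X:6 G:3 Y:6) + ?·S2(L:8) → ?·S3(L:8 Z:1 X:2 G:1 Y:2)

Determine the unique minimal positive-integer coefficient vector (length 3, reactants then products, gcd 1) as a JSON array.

Coefficients: [2, 5, 6]

L: 2·4+5·8 = 48 | 6·8 = 48
Z: 2·3+5·0 = 6 | 6·1 = 6
X: 2·6+5·0 = 12 | 6·2 = 12
G: 2·3+5·0 = 6 | 6·1 = 6
Y: 2·6+5·0 = 12 | 6·2 = 12
gcd(2,5,6) = 1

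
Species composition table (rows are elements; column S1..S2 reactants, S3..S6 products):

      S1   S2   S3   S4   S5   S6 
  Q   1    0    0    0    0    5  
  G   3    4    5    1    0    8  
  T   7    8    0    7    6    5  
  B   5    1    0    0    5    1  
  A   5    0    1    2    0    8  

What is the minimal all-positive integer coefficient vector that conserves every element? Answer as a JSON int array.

Coefficients: [5, 6, 5, 6, 6, 1]

Q: 5·1+6·0 = 5 | 5·0+6·0+6·0+1·5 = 5
G: 5·3+6·4 = 39 | 5·5+6·1+6·0+1·8 = 39
T: 5·7+6·8 = 83 | 5·0+6·7+6·6+1·5 = 83
B: 5·5+6·1 = 31 | 5·0+6·0+6·5+1·1 = 31
A: 5·5+6·0 = 25 | 5·1+6·2+6·0+1·8 = 25
gcd(5,6,5,6,6,1) = 1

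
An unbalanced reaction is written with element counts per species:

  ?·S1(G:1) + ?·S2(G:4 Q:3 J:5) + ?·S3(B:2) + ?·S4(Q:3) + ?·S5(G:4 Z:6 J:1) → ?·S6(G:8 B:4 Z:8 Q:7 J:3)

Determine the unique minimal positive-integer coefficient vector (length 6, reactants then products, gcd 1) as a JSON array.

G: 4·1+1·4+6·0+6·0+4·4 = 24 | 3·8 = 24
B: 4·0+1·0+6·2+6·0+4·0 = 12 | 3·4 = 12
Z: 4·0+1·0+6·0+6·0+4·6 = 24 | 3·8 = 24
Q: 4·0+1·3+6·0+6·3+4·0 = 21 | 3·7 = 21
J: 4·0+1·5+6·0+6·0+4·1 = 9 | 3·3 = 9
gcd(4,1,6,6,4,3) = 1

Coefficients: [4, 1, 6, 6, 4, 3]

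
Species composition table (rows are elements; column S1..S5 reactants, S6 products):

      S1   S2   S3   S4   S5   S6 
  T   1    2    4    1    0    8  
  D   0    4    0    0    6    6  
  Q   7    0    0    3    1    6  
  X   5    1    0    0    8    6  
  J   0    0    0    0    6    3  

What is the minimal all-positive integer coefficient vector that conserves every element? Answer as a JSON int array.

T: 1·1+3·2+5·4+5·1+2·0 = 32 | 4·8 = 32
D: 1·0+3·4+5·0+5·0+2·6 = 24 | 4·6 = 24
Q: 1·7+3·0+5·0+5·3+2·1 = 24 | 4·6 = 24
X: 1·5+3·1+5·0+5·0+2·8 = 24 | 4·6 = 24
J: 1·0+3·0+5·0+5·0+2·6 = 12 | 4·3 = 12
gcd(1,3,5,5,2,4) = 1

Coefficients: [1, 3, 5, 5, 2, 4]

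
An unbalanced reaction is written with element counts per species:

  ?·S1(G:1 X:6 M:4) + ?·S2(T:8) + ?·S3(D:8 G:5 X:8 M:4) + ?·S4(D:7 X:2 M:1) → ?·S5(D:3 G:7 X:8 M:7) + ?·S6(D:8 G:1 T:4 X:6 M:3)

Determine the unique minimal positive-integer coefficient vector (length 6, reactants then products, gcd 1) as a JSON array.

D: 3·0+3·0+2·8+5·7 = 51 | 1·3+6·8 = 51
G: 3·1+3·0+2·5+5·0 = 13 | 1·7+6·1 = 13
T: 3·0+3·8+2·0+5·0 = 24 | 1·0+6·4 = 24
X: 3·6+3·0+2·8+5·2 = 44 | 1·8+6·6 = 44
M: 3·4+3·0+2·4+5·1 = 25 | 1·7+6·3 = 25
gcd(3,3,2,5,1,6) = 1

Coefficients: [3, 3, 2, 5, 1, 6]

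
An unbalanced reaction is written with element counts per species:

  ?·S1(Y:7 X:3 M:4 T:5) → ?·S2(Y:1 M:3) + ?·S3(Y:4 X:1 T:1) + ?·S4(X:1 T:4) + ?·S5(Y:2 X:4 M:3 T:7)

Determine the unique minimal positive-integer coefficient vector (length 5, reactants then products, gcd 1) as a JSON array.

Coefficients: [3, 3, 4, 1, 1]

Y: 3·7 = 21 | 3·1+4·4+1·0+1·2 = 21
X: 3·3 = 9 | 3·0+4·1+1·1+1·4 = 9
M: 3·4 = 12 | 3·3+4·0+1·0+1·3 = 12
T: 3·5 = 15 | 3·0+4·1+1·4+1·7 = 15
gcd(3,3,4,1,1) = 1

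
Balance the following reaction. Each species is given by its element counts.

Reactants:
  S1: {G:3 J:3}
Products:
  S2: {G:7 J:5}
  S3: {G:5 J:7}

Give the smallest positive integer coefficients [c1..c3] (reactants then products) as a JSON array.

G: 4·3 = 12 | 1·7+1·5 = 12
J: 4·3 = 12 | 1·5+1·7 = 12
gcd(4,1,1) = 1

Coefficients: [4, 1, 1]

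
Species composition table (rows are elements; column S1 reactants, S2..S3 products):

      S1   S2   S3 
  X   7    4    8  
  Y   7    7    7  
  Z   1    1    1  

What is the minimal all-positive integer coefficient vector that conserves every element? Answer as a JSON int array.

Coefficients: [4, 1, 3]

X: 4·7 = 28 | 1·4+3·8 = 28
Y: 4·7 = 28 | 1·7+3·7 = 28
Z: 4·1 = 4 | 1·1+3·1 = 4
gcd(4,1,3) = 1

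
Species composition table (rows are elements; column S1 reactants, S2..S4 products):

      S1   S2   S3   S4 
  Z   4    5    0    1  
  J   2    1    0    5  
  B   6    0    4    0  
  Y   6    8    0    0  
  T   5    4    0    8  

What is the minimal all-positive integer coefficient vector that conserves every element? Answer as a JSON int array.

Z: 4·4 = 16 | 3·5+6·0+1·1 = 16
J: 4·2 = 8 | 3·1+6·0+1·5 = 8
B: 4·6 = 24 | 3·0+6·4+1·0 = 24
Y: 4·6 = 24 | 3·8+6·0+1·0 = 24
T: 4·5 = 20 | 3·4+6·0+1·8 = 20
gcd(4,3,6,1) = 1

Coefficients: [4, 3, 6, 1]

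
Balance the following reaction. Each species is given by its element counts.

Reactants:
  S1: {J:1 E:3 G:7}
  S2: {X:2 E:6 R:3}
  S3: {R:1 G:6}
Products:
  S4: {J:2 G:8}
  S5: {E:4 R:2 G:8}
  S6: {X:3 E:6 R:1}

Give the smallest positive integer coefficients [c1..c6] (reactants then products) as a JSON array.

J: 6·1+3·0+5·0 = 6 | 3·2+6·0+2·0 = 6
X: 6·0+3·2+5·0 = 6 | 3·0+6·0+2·3 = 6
E: 6·3+3·6+5·0 = 36 | 3·0+6·4+2·6 = 36
R: 6·0+3·3+5·1 = 14 | 3·0+6·2+2·1 = 14
G: 6·7+3·0+5·6 = 72 | 3·8+6·8+2·0 = 72
gcd(6,3,5,3,6,2) = 1

Coefficients: [6, 3, 5, 3, 6, 2]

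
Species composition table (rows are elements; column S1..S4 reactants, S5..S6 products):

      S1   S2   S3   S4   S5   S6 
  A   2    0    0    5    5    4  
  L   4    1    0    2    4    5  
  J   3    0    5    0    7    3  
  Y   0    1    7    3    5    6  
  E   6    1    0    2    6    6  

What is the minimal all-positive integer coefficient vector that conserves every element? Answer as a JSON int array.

Coefficients: [3, 6, 2, 3, 1, 4]

A: 3·2+6·0+2·0+3·5 = 21 | 1·5+4·4 = 21
L: 3·4+6·1+2·0+3·2 = 24 | 1·4+4·5 = 24
J: 3·3+6·0+2·5+3·0 = 19 | 1·7+4·3 = 19
Y: 3·0+6·1+2·7+3·3 = 29 | 1·5+4·6 = 29
E: 3·6+6·1+2·0+3·2 = 30 | 1·6+4·6 = 30
gcd(3,6,2,3,1,4) = 1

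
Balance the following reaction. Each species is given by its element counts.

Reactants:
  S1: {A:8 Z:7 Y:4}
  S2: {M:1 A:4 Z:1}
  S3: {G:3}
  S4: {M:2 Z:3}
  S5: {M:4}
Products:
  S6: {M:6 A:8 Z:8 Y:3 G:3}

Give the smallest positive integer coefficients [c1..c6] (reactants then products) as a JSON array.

M: 3·0+2·1+4·0+3·2+4·4 = 24 | 4·6 = 24
A: 3·8+2·4+4·0+3·0+4·0 = 32 | 4·8 = 32
Z: 3·7+2·1+4·0+3·3+4·0 = 32 | 4·8 = 32
Y: 3·4+2·0+4·0+3·0+4·0 = 12 | 4·3 = 12
G: 3·0+2·0+4·3+3·0+4·0 = 12 | 4·3 = 12
gcd(3,2,4,3,4,4) = 1

Coefficients: [3, 2, 4, 3, 4, 4]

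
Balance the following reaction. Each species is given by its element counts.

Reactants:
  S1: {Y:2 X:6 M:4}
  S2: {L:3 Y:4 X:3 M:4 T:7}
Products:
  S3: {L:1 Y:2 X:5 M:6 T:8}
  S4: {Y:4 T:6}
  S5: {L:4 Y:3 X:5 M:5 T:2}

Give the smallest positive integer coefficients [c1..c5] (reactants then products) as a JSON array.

L: 2·0+6·3 = 18 | 2·1+3·0+4·4 = 18
Y: 2·2+6·4 = 28 | 2·2+3·4+4·3 = 28
X: 2·6+6·3 = 30 | 2·5+3·0+4·5 = 30
M: 2·4+6·4 = 32 | 2·6+3·0+4·5 = 32
T: 2·0+6·7 = 42 | 2·8+3·6+4·2 = 42
gcd(2,6,2,3,4) = 1

Coefficients: [2, 6, 2, 3, 4]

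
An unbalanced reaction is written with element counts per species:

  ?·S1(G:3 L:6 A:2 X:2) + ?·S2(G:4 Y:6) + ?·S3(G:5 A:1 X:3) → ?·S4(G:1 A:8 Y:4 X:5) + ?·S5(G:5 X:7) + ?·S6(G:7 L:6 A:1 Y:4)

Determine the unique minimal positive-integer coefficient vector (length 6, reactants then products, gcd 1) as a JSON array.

Coefficients: [5, 4, 3, 1, 2, 5]

G: 5·3+4·4+3·5 = 46 | 1·1+2·5+5·7 = 46
L: 5·6+4·0+3·0 = 30 | 1·0+2·0+5·6 = 30
A: 5·2+4·0+3·1 = 13 | 1·8+2·0+5·1 = 13
Y: 5·0+4·6+3·0 = 24 | 1·4+2·0+5·4 = 24
X: 5·2+4·0+3·3 = 19 | 1·5+2·7+5·0 = 19
gcd(5,4,3,1,2,5) = 1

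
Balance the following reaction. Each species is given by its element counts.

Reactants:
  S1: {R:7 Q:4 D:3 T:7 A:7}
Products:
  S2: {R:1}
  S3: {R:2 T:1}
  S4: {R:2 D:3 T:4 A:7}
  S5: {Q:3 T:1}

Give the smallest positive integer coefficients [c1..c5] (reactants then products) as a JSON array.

R: 3·7 = 21 | 5·1+5·2+3·2+4·0 = 21
Q: 3·4 = 12 | 5·0+5·0+3·0+4·3 = 12
D: 3·3 = 9 | 5·0+5·0+3·3+4·0 = 9
T: 3·7 = 21 | 5·0+5·1+3·4+4·1 = 21
A: 3·7 = 21 | 5·0+5·0+3·7+4·0 = 21
gcd(3,5,5,3,4) = 1

Coefficients: [3, 5, 5, 3, 4]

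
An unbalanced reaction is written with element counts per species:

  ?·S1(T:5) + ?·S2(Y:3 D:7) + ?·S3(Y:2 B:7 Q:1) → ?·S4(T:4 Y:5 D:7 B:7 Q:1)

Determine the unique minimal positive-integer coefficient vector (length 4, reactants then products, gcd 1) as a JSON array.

Coefficients: [4, 5, 5, 5]

T: 4·5+5·0+5·0 = 20 | 5·4 = 20
Y: 4·0+5·3+5·2 = 25 | 5·5 = 25
D: 4·0+5·7+5·0 = 35 | 5·7 = 35
B: 4·0+5·0+5·7 = 35 | 5·7 = 35
Q: 4·0+5·0+5·1 = 5 | 5·1 = 5
gcd(4,5,5,5) = 1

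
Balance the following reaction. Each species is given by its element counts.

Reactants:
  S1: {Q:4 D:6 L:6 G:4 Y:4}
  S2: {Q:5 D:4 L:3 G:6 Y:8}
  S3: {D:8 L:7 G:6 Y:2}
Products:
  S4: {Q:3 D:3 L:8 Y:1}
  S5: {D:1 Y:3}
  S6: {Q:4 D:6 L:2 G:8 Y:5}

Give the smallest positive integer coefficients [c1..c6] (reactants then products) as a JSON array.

Coefficients: [6, 3, 1, 5, 5, 6]

Q: 6·4+3·5+1·0 = 39 | 5·3+5·0+6·4 = 39
D: 6·6+3·4+1·8 = 56 | 5·3+5·1+6·6 = 56
L: 6·6+3·3+1·7 = 52 | 5·8+5·0+6·2 = 52
G: 6·4+3·6+1·6 = 48 | 5·0+5·0+6·8 = 48
Y: 6·4+3·8+1·2 = 50 | 5·1+5·3+6·5 = 50
gcd(6,3,1,5,5,6) = 1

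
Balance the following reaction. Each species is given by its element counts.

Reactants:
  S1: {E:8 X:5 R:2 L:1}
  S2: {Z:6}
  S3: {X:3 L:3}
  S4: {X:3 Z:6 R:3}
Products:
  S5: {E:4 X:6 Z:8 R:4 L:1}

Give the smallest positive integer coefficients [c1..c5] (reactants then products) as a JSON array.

E: 3·8+2·0+1·0+6·0 = 24 | 6·4 = 24
X: 3·5+2·0+1·3+6·3 = 36 | 6·6 = 36
Z: 3·0+2·6+1·0+6·6 = 48 | 6·8 = 48
R: 3·2+2·0+1·0+6·3 = 24 | 6·4 = 24
L: 3·1+2·0+1·3+6·0 = 6 | 6·1 = 6
gcd(3,2,1,6,6) = 1

Coefficients: [3, 2, 1, 6, 6]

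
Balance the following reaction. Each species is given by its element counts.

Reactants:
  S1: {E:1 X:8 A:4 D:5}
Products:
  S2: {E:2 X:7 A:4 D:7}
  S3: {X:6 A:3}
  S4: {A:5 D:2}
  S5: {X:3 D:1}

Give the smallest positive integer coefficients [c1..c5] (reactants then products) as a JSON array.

Coefficients: [4, 2, 1, 1, 4]

E: 4·1 = 4 | 2·2+1·0+1·0+4·0 = 4
X: 4·8 = 32 | 2·7+1·6+1·0+4·3 = 32
A: 4·4 = 16 | 2·4+1·3+1·5+4·0 = 16
D: 4·5 = 20 | 2·7+1·0+1·2+4·1 = 20
gcd(4,2,1,1,4) = 1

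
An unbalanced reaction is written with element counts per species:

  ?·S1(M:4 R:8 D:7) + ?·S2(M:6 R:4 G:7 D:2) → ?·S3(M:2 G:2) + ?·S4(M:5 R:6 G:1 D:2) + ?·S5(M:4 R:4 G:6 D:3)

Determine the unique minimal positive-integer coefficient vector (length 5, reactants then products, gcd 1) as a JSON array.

Coefficients: [1, 6, 5, 2, 5]

M: 1·4+6·6 = 40 | 5·2+2·5+5·4 = 40
R: 1·8+6·4 = 32 | 5·0+2·6+5·4 = 32
G: 1·0+6·7 = 42 | 5·2+2·1+5·6 = 42
D: 1·7+6·2 = 19 | 5·0+2·2+5·3 = 19
gcd(1,6,5,2,5) = 1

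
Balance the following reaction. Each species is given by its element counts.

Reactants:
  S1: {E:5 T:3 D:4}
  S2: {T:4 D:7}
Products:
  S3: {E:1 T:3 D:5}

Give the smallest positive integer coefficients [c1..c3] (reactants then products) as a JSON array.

E: 1·5+3·0 = 5 | 5·1 = 5
T: 1·3+3·4 = 15 | 5·3 = 15
D: 1·4+3·7 = 25 | 5·5 = 25
gcd(1,3,5) = 1

Coefficients: [1, 3, 5]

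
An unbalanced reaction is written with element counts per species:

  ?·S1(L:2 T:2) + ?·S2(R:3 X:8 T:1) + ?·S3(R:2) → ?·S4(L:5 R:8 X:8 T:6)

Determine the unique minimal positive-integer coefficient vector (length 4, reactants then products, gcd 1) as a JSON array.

L: 5·2+2·0+5·0 = 10 | 2·5 = 10
R: 5·0+2·3+5·2 = 16 | 2·8 = 16
X: 5·0+2·8+5·0 = 16 | 2·8 = 16
T: 5·2+2·1+5·0 = 12 | 2·6 = 12
gcd(5,2,5,2) = 1

Coefficients: [5, 2, 5, 2]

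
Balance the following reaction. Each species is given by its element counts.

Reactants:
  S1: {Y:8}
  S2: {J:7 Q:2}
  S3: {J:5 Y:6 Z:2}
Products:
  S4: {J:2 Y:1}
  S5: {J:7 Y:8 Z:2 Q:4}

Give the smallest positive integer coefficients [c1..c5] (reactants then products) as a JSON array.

Coefficients: [1, 2, 1, 6, 1]

J: 1·0+2·7+1·5 = 19 | 6·2+1·7 = 19
Y: 1·8+2·0+1·6 = 14 | 6·1+1·8 = 14
Z: 1·0+2·0+1·2 = 2 | 6·0+1·2 = 2
Q: 1·0+2·2+1·0 = 4 | 6·0+1·4 = 4
gcd(1,2,1,6,1) = 1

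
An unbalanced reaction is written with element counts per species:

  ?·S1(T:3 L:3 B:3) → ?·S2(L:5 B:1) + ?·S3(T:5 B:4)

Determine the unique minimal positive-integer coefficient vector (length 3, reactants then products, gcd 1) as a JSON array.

T: 5·3 = 15 | 3·0+3·5 = 15
L: 5·3 = 15 | 3·5+3·0 = 15
B: 5·3 = 15 | 3·1+3·4 = 15
gcd(5,3,3) = 1

Coefficients: [5, 3, 3]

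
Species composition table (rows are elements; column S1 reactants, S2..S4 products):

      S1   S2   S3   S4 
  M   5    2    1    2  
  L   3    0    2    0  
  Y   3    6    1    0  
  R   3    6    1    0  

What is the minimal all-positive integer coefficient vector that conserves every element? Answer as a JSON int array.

M: 4·5 = 20 | 1·2+6·1+6·2 = 20
L: 4·3 = 12 | 1·0+6·2+6·0 = 12
Y: 4·3 = 12 | 1·6+6·1+6·0 = 12
R: 4·3 = 12 | 1·6+6·1+6·0 = 12
gcd(4,1,6,6) = 1

Coefficients: [4, 1, 6, 6]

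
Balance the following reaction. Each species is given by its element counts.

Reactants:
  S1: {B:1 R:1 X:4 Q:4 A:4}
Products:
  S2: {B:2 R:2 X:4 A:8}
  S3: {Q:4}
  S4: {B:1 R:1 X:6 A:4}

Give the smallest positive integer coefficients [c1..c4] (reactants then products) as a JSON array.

Coefficients: [4, 1, 4, 2]

B: 4·1 = 4 | 1·2+4·0+2·1 = 4
R: 4·1 = 4 | 1·2+4·0+2·1 = 4
X: 4·4 = 16 | 1·4+4·0+2·6 = 16
Q: 4·4 = 16 | 1·0+4·4+2·0 = 16
A: 4·4 = 16 | 1·8+4·0+2·4 = 16
gcd(4,1,4,2) = 1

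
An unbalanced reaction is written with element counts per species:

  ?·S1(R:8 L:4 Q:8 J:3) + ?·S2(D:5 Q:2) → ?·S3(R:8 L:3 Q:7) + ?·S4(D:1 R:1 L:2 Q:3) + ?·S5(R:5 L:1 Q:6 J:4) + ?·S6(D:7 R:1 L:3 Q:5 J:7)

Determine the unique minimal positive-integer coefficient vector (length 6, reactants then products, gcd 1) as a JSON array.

D: 6·0+3·5 = 15 | 5·0+1·1+1·0+2·7 = 15
R: 6·8+3·0 = 48 | 5·8+1·1+1·5+2·1 = 48
L: 6·4+3·0 = 24 | 5·3+1·2+1·1+2·3 = 24
Q: 6·8+3·2 = 54 | 5·7+1·3+1·6+2·5 = 54
J: 6·3+3·0 = 18 | 5·0+1·0+1·4+2·7 = 18
gcd(6,3,5,1,1,2) = 1

Coefficients: [6, 3, 5, 1, 1, 2]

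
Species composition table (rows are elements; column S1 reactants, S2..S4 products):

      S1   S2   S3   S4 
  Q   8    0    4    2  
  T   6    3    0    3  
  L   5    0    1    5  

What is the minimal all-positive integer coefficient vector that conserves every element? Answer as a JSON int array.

Q: 3·8 = 24 | 4·0+5·4+2·2 = 24
T: 3·6 = 18 | 4·3+5·0+2·3 = 18
L: 3·5 = 15 | 4·0+5·1+2·5 = 15
gcd(3,4,5,2) = 1

Coefficients: [3, 4, 5, 2]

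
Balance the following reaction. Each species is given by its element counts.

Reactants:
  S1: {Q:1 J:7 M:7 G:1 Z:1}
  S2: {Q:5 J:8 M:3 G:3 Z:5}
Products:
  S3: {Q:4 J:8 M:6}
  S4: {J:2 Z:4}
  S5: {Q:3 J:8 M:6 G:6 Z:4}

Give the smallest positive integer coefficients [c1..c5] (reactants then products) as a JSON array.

Q: 6·1+6·5 = 36 | 6·4+5·0+4·3 = 36
J: 6·7+6·8 = 90 | 6·8+5·2+4·8 = 90
M: 6·7+6·3 = 60 | 6·6+5·0+4·6 = 60
G: 6·1+6·3 = 24 | 6·0+5·0+4·6 = 24
Z: 6·1+6·5 = 36 | 6·0+5·4+4·4 = 36
gcd(6,6,6,5,4) = 1

Coefficients: [6, 6, 6, 5, 4]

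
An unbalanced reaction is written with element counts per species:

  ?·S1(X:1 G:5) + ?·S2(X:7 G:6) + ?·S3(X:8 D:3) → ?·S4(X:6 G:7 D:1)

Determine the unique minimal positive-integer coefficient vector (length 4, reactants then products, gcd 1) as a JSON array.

Coefficients: [3, 1, 1, 3]

X: 3·1+1·7+1·8 = 18 | 3·6 = 18
G: 3·5+1·6+1·0 = 21 | 3·7 = 21
D: 3·0+1·0+1·3 = 3 | 3·1 = 3
gcd(3,1,1,3) = 1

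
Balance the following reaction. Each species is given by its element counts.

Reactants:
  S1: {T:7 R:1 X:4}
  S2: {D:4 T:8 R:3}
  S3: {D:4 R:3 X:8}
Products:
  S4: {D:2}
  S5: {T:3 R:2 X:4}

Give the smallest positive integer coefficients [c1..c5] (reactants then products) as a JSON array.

D: 1·0+1·4+2·4 = 12 | 6·2+5·0 = 12
T: 1·7+1·8+2·0 = 15 | 6·0+5·3 = 15
R: 1·1+1·3+2·3 = 10 | 6·0+5·2 = 10
X: 1·4+1·0+2·8 = 20 | 6·0+5·4 = 20
gcd(1,1,2,6,5) = 1

Coefficients: [1, 1, 2, 6, 5]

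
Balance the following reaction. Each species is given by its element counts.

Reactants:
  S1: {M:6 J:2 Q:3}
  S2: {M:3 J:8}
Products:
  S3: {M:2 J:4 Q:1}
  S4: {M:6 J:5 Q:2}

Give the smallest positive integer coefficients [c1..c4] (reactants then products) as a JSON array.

M: 5·6+4·3 = 42 | 3·2+6·6 = 42
J: 5·2+4·8 = 42 | 3·4+6·5 = 42
Q: 5·3+4·0 = 15 | 3·1+6·2 = 15
gcd(5,4,3,6) = 1

Coefficients: [5, 4, 3, 6]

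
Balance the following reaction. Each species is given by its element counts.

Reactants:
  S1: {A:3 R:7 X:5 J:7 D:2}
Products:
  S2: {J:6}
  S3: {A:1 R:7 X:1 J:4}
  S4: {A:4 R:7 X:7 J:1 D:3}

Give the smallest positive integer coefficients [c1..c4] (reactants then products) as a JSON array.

A: 6·3 = 18 | 5·0+2·1+4·4 = 18
R: 6·7 = 42 | 5·0+2·7+4·7 = 42
X: 6·5 = 30 | 5·0+2·1+4·7 = 30
J: 6·7 = 42 | 5·6+2·4+4·1 = 42
D: 6·2 = 12 | 5·0+2·0+4·3 = 12
gcd(6,5,2,4) = 1

Coefficients: [6, 5, 2, 4]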